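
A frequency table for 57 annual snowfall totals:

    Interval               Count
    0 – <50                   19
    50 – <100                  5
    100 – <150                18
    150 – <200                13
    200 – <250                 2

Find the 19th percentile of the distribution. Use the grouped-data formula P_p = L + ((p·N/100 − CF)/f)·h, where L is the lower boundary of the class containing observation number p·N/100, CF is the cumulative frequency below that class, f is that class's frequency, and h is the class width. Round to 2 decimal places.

28.50

N = 57; target position k = 19/100 · 57 = 10.83.
Cumulative frequencies: 19, 24, 42, 55, 57.
Observation 10.83 falls in the class 0 – <50.
L = 0, CF = 0, f = 19, h = 50.
P19 = 0 + ((10.83 − 0)/19)·50 = 0 + 28.5 = 28.5.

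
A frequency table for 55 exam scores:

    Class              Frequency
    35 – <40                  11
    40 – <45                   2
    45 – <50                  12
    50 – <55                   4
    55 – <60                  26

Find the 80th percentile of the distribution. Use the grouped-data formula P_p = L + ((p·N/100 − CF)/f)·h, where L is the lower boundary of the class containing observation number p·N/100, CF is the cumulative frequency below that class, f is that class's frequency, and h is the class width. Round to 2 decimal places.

57.88

N = 55; target position k = 80/100 · 55 = 44.
Cumulative frequencies: 11, 13, 25, 29, 55.
Observation 44 falls in the class 55 – <60.
L = 55, CF = 29, f = 26, h = 5.
P80 = 55 + ((44 − 29)/26)·5 = 55 + 2.88462 = 57.8846.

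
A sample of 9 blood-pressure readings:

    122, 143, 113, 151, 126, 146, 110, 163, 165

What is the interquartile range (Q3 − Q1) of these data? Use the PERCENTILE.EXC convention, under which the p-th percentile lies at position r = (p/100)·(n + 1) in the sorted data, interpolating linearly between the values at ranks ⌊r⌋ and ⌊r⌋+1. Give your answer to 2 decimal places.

Sorted: 110, 113, 122, 126, 143, 146, 151, 163, 165.
n = 9.
P25: r = 2.5; ranks 2–3 are 113, 122; interpolating gives 117.5.
P75: r = 7.5; ranks 7–8 are 151, 163; interpolating gives 157.
Difference: 157 − 117.5 = 39.5.

39.50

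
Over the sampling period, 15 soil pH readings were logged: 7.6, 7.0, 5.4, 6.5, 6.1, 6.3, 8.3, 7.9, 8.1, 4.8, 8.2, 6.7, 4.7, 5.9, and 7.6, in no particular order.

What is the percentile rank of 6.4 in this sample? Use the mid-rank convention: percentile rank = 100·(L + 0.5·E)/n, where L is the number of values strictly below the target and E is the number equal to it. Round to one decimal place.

40.0

Sorted: 4.7, 4.8, 5.4, 5.9, 6.1, 6.3, 6.5, 6.7, 7.0, 7.6, 7.6, 7.9, 8.1, 8.2, 8.3.
Count below 6.4: L = 6; count equal: E = 0; n = 15.
Percentile rank = 100·(6 + 0.5·0)/15 = 100·6/15 = 40.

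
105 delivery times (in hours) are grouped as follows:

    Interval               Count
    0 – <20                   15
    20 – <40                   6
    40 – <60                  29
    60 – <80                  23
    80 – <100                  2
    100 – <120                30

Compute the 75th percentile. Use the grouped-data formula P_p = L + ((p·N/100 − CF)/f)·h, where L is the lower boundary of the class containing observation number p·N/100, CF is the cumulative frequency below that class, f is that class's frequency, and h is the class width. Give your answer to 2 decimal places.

N = 105; target position k = 75/100 · 105 = 78.75.
Cumulative frequencies: 15, 21, 50, 73, 75, 105.
Observation 78.75 falls in the class 100 – <120.
L = 100, CF = 75, f = 30, h = 20.
P75 = 100 + ((78.75 − 75)/30)·20 = 100 + 2.5 = 102.5.

102.50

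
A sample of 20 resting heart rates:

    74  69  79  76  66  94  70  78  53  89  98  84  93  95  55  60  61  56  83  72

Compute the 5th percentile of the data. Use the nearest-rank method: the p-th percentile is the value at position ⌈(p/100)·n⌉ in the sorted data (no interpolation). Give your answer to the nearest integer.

53

Sorted: 53, 55, 56, 60, 61, 66, 69, 70, 72, 74, 76, 78, 79, 83, 84, 89, 93, 94, 95, 98.
n = 20.
Position = ⌈5/100 · 20⌉ = ⌈1⌉ = 1.
The value at rank 1 is 53.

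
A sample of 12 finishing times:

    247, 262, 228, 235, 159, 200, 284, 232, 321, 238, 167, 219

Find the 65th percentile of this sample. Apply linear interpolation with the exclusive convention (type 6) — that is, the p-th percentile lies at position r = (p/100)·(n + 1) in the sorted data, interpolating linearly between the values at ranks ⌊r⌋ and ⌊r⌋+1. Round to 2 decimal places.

242.05

Sorted: 159, 167, 200, 219, 228, 232, 235, 238, 247, 262, 284, 321.
n = 12.
r = (65/100)·(12 + 1) = 8.45.
Rank 8 is 238 and rank 9 is 247.
Interpolate: 238 + 0.45·(247 − 238) = 238 + 0.45·9 = 242.05.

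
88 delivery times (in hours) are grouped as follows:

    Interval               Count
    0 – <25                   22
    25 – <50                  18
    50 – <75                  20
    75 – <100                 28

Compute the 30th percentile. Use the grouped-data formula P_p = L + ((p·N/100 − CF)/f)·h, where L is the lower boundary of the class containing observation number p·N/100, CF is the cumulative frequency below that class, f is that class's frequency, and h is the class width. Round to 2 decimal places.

N = 88; target position k = 30/100 · 88 = 26.4.
Cumulative frequencies: 22, 40, 60, 88.
Observation 26.4 falls in the class 25 – <50.
L = 25, CF = 22, f = 18, h = 25.
P30 = 25 + ((26.4 − 22)/18)·25 = 25 + 6.11111 = 31.1111.

31.11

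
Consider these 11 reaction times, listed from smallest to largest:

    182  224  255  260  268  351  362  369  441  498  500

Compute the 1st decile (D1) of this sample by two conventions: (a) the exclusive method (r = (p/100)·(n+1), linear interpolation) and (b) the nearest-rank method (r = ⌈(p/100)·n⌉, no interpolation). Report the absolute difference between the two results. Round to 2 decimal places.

n = 11.
(a) r = 1.2; between ranks 1 (182) and 2 (224): 190.4.
(b) the nearest-rank method: rank 2 → 224.
|190.4 − 224| = 33.6.

33.60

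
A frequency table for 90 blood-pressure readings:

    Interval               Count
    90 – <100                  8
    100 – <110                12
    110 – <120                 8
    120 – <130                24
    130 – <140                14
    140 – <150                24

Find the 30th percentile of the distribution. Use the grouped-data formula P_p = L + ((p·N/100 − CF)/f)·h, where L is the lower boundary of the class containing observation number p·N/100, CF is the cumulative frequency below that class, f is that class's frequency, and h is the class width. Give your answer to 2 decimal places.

N = 90; target position k = 30/100 · 90 = 27.
Cumulative frequencies: 8, 20, 28, 52, 66, 90.
Observation 27 falls in the class 110 – <120.
L = 110, CF = 20, f = 8, h = 10.
P30 = 110 + ((27 − 20)/8)·10 = 110 + 8.75 = 118.75.

118.75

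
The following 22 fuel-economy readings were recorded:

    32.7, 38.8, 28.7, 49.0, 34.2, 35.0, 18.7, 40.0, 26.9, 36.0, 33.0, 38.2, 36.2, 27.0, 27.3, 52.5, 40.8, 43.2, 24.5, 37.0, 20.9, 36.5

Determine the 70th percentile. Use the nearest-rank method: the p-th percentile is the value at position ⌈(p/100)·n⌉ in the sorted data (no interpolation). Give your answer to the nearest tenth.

38.2

Sorted: 18.7, 20.9, 24.5, 26.9, 27.0, 27.3, 28.7, 32.7, 33.0, 34.2, 35.0, 36.0, 36.2, 36.5, 37.0, 38.2, 38.8, 40.0, 40.8, 43.2, 49.0, 52.5.
n = 22.
Position = ⌈70/100 · 22⌉ = ⌈15.4⌉ = 16.
The value at rank 16 is 38.2.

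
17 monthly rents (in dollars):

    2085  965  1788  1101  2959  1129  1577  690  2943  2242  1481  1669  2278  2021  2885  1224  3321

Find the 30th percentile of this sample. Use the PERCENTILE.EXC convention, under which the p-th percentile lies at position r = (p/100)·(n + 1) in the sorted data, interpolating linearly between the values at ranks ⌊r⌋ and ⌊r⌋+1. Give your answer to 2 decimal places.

Sorted: 690, 965, 1101, 1129, 1224, 1481, 1577, 1669, 1788, 2021, 2085, 2242, 2278, 2885, 2943, 2959, 3321.
n = 17.
r = (30/100)·(17 + 1) = 5.4.
Rank 5 is 1224 and rank 6 is 1481.
Interpolate: 1224 + 0.4·(1481 − 1224) = 1224 + 0.4·257 = 1326.8.

1326.80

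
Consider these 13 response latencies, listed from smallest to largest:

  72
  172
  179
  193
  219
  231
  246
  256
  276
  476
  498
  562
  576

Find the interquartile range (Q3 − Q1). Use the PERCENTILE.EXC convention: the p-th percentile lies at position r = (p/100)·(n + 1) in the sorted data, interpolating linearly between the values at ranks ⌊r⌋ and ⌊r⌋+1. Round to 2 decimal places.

n = 13.
P25: r = 3.5; ranks 3–4 are 179, 193; interpolating gives 186.
P75: r = 10.5; ranks 10–11 are 476, 498; interpolating gives 487.
Difference: 487 − 186 = 301.

301.00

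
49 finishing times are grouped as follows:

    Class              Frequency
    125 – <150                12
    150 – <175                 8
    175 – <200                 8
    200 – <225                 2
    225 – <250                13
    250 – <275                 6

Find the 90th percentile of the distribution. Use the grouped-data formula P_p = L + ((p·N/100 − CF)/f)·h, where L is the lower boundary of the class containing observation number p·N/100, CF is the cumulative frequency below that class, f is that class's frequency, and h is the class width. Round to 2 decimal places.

254.58

N = 49; target position k = 90/100 · 49 = 44.1.
Cumulative frequencies: 12, 20, 28, 30, 43, 49.
Observation 44.1 falls in the class 250 – <275.
L = 250, CF = 43, f = 6, h = 25.
P90 = 250 + ((44.1 − 43)/6)·25 = 250 + 4.58333 = 254.583.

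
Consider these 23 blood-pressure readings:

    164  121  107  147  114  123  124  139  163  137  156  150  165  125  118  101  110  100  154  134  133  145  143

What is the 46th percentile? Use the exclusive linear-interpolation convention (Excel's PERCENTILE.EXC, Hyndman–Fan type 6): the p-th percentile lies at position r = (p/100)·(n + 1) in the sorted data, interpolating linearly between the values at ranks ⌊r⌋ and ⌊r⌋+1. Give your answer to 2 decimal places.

Sorted: 100, 101, 107, 110, 114, 118, 121, 123, 124, 125, 133, 134, 137, 139, 143, 145, 147, 150, 154, 156, 163, 164, 165.
n = 23.
r = (46/100)·(23 + 1) = 11.04.
Rank 11 is 133 and rank 12 is 134.
Interpolate: 133 + 0.04·(134 − 133) = 133 + 0.04·1 = 133.04.

133.04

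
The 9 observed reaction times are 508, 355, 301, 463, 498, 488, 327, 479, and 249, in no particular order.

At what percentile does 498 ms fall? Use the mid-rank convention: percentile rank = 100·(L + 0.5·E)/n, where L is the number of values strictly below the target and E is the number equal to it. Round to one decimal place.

83.3

Sorted: 249, 301, 327, 355, 463, 479, 488, 498, 508.
Count below 498: L = 7; count equal: E = 1; n = 9.
Percentile rank = 100·(7 + 0.5·1)/9 = 100·7.5/9 = 83.33.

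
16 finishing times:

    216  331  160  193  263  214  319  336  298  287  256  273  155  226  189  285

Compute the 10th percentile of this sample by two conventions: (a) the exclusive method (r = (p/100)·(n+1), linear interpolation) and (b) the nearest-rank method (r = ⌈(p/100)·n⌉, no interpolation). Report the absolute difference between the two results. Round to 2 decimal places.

1.50

Sorted: 155, 160, 189, 193, 214, 216, 226, 256, 263, 273, 285, 287, 298, 319, 331, 336.
n = 16.
(a) r = 1.7; between ranks 1 (155) and 2 (160): 158.5.
(b) the nearest-rank method: rank 2 → 160.
|158.5 − 160| = 1.5.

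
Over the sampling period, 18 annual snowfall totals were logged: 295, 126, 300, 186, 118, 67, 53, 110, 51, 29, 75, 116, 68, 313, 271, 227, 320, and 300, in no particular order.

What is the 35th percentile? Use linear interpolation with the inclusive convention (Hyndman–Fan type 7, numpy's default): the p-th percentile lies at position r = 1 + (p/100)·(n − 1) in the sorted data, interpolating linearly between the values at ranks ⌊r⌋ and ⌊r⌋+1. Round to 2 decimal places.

Sorted: 29, 51, 53, 67, 68, 75, 110, 116, 118, 126, 186, 227, 271, 295, 300, 300, 313, 320.
n = 18.
r = 1 + (35/100)·(18 − 1) = 1 + 5.95 = 6.95.
Rank 6 is 75 and rank 7 is 110.
Interpolate: 75 + 0.95·(110 − 75) = 75 + 0.95·35 = 108.25.

108.25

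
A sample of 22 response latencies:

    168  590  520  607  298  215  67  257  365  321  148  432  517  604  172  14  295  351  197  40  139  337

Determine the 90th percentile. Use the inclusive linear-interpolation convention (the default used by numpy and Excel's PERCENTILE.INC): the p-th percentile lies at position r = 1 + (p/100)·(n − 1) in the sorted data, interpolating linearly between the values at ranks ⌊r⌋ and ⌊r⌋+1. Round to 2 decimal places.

583.00

Sorted: 14, 40, 67, 139, 148, 168, 172, 197, 215, 257, 295, 298, 321, 337, 351, 365, 432, 517, 520, 590, 604, 607.
n = 22.
r = 1 + (90/100)·(22 − 1) = 1 + 18.9 = 19.9.
Rank 19 is 520 and rank 20 is 590.
Interpolate: 520 + 0.9·(590 − 520) = 520 + 0.9·70 = 583.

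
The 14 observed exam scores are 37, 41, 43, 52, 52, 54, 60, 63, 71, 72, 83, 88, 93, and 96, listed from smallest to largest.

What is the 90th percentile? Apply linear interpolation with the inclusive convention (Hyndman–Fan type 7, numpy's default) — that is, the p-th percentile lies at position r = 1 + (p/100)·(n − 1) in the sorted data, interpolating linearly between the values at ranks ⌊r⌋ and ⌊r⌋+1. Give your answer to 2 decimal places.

n = 14.
r = 1 + (90/100)·(14 − 1) = 1 + 11.7 = 12.7.
Rank 12 is 88 and rank 13 is 93.
Interpolate: 88 + 0.7·(93 − 88) = 88 + 0.7·5 = 91.5.

91.50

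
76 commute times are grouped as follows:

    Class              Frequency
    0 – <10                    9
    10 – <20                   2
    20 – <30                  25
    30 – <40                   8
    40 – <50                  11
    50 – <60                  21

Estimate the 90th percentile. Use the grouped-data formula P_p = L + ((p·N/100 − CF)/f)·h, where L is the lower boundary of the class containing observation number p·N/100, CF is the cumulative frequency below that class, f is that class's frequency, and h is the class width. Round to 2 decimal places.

56.38

N = 76; target position k = 90/100 · 76 = 68.4.
Cumulative frequencies: 9, 11, 36, 44, 55, 76.
Observation 68.4 falls in the class 50 – <60.
L = 50, CF = 55, f = 21, h = 10.
P90 = 50 + ((68.4 − 55)/21)·10 = 50 + 6.38095 = 56.381.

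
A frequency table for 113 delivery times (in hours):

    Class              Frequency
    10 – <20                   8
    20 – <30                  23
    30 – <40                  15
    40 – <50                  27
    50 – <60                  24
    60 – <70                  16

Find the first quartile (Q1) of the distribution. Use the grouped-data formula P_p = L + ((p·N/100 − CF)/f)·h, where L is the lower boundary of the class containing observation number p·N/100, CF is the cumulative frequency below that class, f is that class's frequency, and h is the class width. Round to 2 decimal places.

28.80

N = 113; target position k = 25/100 · 113 = 28.25.
Cumulative frequencies: 8, 31, 46, 73, 97, 113.
Observation 28.25 falls in the class 20 – <30.
L = 20, CF = 8, f = 23, h = 10.
P25 = 20 + ((28.25 − 8)/23)·10 = 20 + 8.80435 = 28.8043.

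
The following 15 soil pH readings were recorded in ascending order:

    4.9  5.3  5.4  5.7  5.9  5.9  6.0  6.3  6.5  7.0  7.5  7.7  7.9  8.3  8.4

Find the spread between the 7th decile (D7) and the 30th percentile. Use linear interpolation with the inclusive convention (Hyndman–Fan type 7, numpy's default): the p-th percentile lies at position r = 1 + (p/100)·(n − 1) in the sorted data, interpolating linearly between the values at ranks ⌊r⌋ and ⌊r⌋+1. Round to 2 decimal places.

n = 15.
P30: r = 5.2; ranks 5–6 are 5.9, 5.9; interpolating gives 5.9.
P70: r = 10.8; ranks 10–11 are 7.0, 7.5; interpolating gives 7.4.
Difference: 7.4 − 5.9 = 1.5.

1.50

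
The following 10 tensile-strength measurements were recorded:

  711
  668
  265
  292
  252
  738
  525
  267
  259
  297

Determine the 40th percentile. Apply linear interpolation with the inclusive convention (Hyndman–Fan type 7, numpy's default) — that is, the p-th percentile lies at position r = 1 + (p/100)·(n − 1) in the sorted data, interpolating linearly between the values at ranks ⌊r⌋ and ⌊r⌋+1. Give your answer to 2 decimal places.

Sorted: 252, 259, 265, 267, 292, 297, 525, 668, 711, 738.
n = 10.
r = 1 + (40/100)·(10 − 1) = 1 + 3.6 = 4.6.
Rank 4 is 267 and rank 5 is 292.
Interpolate: 267 + 0.6·(292 − 267) = 267 + 0.6·25 = 282.

282.00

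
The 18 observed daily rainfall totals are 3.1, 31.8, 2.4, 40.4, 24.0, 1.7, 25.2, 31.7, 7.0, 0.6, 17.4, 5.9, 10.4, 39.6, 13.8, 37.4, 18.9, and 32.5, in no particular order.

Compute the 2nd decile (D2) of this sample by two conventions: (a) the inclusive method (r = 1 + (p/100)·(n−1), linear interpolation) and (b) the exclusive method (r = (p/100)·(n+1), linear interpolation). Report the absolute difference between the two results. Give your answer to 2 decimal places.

Sorted: 0.6, 1.7, 2.4, 3.1, 5.9, 7.0, 10.4, 13.8, 17.4, 18.9, 24.0, 25.2, 31.7, 31.8, 32.5, 37.4, 39.6, 40.4.
n = 18.
(a) r = 4.4; between ranks 4 (3.1) and 5 (5.9): 4.22.
(b) r = 3.8; between ranks 3 (2.4) and 4 (3.1): 2.96.
|4.22 − 2.96| = 1.26.

1.26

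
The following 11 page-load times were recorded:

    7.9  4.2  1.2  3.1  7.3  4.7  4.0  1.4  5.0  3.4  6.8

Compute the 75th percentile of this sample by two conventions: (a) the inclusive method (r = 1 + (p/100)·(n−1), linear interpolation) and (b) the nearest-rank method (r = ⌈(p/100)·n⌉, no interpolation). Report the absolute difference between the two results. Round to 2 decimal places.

0.90

Sorted: 1.2, 1.4, 3.1, 3.4, 4.0, 4.2, 4.7, 5.0, 6.8, 7.3, 7.9.
n = 11.
(a) r = 8.5; between ranks 8 (5.0) and 9 (6.8): 5.9.
(b) the nearest-rank method: rank 9 → 6.8.
|5.9 − 6.8| = 0.9.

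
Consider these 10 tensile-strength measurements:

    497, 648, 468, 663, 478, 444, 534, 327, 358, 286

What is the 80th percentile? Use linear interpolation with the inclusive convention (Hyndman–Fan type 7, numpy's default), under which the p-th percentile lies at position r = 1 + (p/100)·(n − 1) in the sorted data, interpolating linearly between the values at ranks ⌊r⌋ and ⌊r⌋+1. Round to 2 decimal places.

Sorted: 286, 327, 358, 444, 468, 478, 497, 534, 648, 663.
n = 10.
r = 1 + (80/100)·(10 − 1) = 1 + 7.2 = 8.2.
Rank 8 is 534 and rank 9 is 648.
Interpolate: 534 + 0.2·(648 − 534) = 534 + 0.2·114 = 556.8.

556.80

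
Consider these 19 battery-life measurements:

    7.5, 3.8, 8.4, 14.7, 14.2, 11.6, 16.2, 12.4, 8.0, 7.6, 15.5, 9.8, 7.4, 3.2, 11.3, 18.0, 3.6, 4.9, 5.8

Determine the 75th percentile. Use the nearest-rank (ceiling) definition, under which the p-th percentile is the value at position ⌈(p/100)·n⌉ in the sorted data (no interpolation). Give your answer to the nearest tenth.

Sorted: 3.2, 3.6, 3.8, 4.9, 5.8, 7.4, 7.5, 7.6, 8.0, 8.4, 9.8, 11.3, 11.6, 12.4, 14.2, 14.7, 15.5, 16.2, 18.0.
n = 19.
Position = ⌈75/100 · 19⌉ = ⌈14.25⌉ = 15.
The value at rank 15 is 14.2.

14.2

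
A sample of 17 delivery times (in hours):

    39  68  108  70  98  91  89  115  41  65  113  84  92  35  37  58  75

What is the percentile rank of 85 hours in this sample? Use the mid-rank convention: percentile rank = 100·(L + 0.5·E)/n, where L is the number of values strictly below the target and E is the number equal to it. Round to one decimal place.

Sorted: 35, 37, 39, 41, 58, 65, 68, 70, 75, 84, 89, 91, 92, 98, 108, 113, 115.
Count below 85: L = 10; count equal: E = 0; n = 17.
Percentile rank = 100·(10 + 0.5·0)/17 = 100·10/17 = 58.82.

58.8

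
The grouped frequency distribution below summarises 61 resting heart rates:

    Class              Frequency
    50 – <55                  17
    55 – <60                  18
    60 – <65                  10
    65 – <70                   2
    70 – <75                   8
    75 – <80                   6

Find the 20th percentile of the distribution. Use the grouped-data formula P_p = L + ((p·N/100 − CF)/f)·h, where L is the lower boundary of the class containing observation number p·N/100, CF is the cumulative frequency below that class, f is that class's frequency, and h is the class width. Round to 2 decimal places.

N = 61; target position k = 20/100 · 61 = 12.2.
Cumulative frequencies: 17, 35, 45, 47, 55, 61.
Observation 12.2 falls in the class 50 – <55.
L = 50, CF = 0, f = 17, h = 5.
P20 = 50 + ((12.2 − 0)/17)·5 = 50 + 3.58824 = 53.5882.

53.59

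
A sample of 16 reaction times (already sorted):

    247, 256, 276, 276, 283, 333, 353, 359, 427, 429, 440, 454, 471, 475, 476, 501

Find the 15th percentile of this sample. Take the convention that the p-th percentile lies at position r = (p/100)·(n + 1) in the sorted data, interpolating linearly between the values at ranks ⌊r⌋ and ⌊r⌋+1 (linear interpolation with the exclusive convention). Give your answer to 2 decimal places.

267.00

n = 16.
r = (15/100)·(16 + 1) = 2.55.
Rank 2 is 256 and rank 3 is 276.
Interpolate: 256 + 0.55·(276 − 256) = 256 + 0.55·20 = 267.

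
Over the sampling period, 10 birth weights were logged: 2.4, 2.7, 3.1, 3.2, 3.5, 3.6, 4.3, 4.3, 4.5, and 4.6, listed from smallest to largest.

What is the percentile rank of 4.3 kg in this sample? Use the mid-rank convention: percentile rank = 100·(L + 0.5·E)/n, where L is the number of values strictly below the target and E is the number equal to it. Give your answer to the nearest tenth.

70.0

Count below 4.3: L = 6; count equal: E = 2; n = 10.
Percentile rank = 100·(6 + 0.5·2)/10 = 100·7/10 = 70.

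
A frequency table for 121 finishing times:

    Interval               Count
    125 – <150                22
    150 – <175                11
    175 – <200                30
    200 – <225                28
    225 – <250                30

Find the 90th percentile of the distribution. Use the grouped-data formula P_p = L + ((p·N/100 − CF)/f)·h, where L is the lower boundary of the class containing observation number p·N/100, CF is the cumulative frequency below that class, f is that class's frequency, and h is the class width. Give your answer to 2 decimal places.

N = 121; target position k = 90/100 · 121 = 108.9.
Cumulative frequencies: 22, 33, 63, 91, 121.
Observation 108.9 falls in the class 225 – <250.
L = 225, CF = 91, f = 30, h = 25.
P90 = 225 + ((108.9 − 91)/30)·25 = 225 + 14.9167 = 239.917.

239.92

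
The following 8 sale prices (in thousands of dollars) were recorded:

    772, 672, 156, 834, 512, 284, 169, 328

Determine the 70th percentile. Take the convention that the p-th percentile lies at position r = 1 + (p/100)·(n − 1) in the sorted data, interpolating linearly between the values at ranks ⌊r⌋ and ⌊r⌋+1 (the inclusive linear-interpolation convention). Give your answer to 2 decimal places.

656.00

Sorted: 156, 169, 284, 328, 512, 672, 772, 834.
n = 8.
r = 1 + (70/100)·(8 − 1) = 1 + 4.9 = 5.9.
Rank 5 is 512 and rank 6 is 672.
Interpolate: 512 + 0.9·(672 − 512) = 512 + 0.9·160 = 656.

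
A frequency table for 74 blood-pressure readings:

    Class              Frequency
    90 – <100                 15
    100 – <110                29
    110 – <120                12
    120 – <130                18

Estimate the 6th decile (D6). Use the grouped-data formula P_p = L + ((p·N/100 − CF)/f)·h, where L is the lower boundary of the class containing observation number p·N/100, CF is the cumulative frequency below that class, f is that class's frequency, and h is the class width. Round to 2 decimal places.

110.33

N = 74; target position k = 60/100 · 74 = 44.4.
Cumulative frequencies: 15, 44, 56, 74.
Observation 44.4 falls in the class 110 – <120.
L = 110, CF = 44, f = 12, h = 10.
P60 = 110 + ((44.4 − 44)/12)·10 = 110 + 0.333333 = 110.333.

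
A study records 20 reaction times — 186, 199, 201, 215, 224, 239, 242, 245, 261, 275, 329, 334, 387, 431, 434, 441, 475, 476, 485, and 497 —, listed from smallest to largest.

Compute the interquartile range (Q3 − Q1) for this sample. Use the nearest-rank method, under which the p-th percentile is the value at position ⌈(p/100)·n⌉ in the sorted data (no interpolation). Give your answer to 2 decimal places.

210.00

n = 20.
P25: rank ⌈25/100·20⌉ = 5 → 224.
P75: rank ⌈75/100·20⌉ = 15 → 434.
Difference: 434 − 224 = 210.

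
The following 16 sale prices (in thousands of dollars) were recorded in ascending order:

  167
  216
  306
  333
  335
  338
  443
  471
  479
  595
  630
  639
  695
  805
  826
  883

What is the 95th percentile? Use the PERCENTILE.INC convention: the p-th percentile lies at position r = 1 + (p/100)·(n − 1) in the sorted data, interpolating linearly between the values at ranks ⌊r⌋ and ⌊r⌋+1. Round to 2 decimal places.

840.25

n = 16.
r = 1 + (95/100)·(16 − 1) = 1 + 14.25 = 15.25.
Rank 15 is 826 and rank 16 is 883.
Interpolate: 826 + 0.25·(883 − 826) = 826 + 0.25·57 = 840.25.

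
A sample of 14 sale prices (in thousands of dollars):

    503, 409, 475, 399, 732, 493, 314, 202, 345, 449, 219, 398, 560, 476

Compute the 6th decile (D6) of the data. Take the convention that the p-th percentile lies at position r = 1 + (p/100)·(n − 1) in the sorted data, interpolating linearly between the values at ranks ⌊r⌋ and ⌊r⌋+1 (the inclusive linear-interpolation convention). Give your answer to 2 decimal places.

469.80

Sorted: 202, 219, 314, 345, 398, 399, 409, 449, 475, 476, 493, 503, 560, 732.
n = 14.
r = 1 + (60/100)·(14 − 1) = 1 + 7.8 = 8.8.
Rank 8 is 449 and rank 9 is 475.
Interpolate: 449 + 0.8·(475 − 449) = 449 + 0.8·26 = 469.8.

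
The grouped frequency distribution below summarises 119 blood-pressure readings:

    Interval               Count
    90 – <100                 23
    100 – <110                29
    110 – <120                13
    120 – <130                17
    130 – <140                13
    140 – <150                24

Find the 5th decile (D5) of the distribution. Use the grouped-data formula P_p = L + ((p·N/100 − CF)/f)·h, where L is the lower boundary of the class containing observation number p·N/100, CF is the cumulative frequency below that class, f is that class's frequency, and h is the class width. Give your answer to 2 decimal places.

115.77

N = 119; target position k = 50/100 · 119 = 59.5.
Cumulative frequencies: 23, 52, 65, 82, 95, 119.
Observation 59.5 falls in the class 110 – <120.
L = 110, CF = 52, f = 13, h = 10.
P50 = 110 + ((59.5 − 52)/13)·10 = 110 + 5.76923 = 115.769.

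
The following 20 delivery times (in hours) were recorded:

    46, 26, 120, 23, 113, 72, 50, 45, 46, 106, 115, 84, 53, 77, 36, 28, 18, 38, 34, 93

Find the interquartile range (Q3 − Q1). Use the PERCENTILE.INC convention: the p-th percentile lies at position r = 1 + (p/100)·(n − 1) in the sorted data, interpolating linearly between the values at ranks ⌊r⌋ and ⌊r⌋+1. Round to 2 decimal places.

Sorted: 18, 23, 26, 28, 34, 36, 38, 45, 46, 46, 50, 53, 72, 77, 84, 93, 106, 113, 115, 120.
n = 20.
P25: r = 5.75; ranks 5–6 are 34, 36; interpolating gives 35.5.
P75: r = 15.25; ranks 15–16 are 84, 93; interpolating gives 86.25.
Difference: 86.25 − 35.5 = 50.75.

50.75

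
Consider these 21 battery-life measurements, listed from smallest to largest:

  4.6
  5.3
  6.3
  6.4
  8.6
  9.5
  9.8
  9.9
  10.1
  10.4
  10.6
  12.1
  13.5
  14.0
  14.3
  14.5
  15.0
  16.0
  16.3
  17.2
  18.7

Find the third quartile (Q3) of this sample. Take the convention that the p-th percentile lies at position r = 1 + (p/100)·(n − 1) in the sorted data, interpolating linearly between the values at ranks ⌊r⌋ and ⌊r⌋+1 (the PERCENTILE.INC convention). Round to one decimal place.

14.5

n = 21.
r = 1 + (75/100)·(21 − 1) = 1 + 15 = 16.
r is an integer, so P75 is the value at rank 16: 14.5.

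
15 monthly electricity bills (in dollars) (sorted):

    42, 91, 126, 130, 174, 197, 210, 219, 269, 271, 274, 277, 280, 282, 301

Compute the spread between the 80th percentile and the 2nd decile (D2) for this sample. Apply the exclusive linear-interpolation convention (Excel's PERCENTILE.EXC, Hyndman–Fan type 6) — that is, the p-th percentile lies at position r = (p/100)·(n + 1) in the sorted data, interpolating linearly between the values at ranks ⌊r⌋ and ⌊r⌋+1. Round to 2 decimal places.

152.60

n = 15.
P20: r = 3.2; ranks 3–4 are 126, 130; interpolating gives 126.8.
P80: r = 12.8; ranks 12–13 are 277, 280; interpolating gives 279.4.
Difference: 279.4 − 126.8 = 152.6.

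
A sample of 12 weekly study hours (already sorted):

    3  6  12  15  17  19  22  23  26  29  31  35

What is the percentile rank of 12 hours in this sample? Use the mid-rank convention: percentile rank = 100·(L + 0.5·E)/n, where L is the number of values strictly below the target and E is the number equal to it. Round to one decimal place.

20.8

Count below 12: L = 2; count equal: E = 1; n = 12.
Percentile rank = 100·(2 + 0.5·1)/12 = 100·2.5/12 = 20.83.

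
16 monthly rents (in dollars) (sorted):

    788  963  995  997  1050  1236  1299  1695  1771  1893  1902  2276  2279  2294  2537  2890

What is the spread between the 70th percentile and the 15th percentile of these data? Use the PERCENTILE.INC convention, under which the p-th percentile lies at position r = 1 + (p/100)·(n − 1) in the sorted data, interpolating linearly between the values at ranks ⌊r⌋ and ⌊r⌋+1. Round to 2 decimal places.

1093.50

n = 16.
P15: r = 3.25; ranks 3–4 are 995, 997; interpolating gives 995.5.
P70: r = 11.5; ranks 11–12 are 1902, 2276; interpolating gives 2089.
Difference: 2089 − 995.5 = 1093.5.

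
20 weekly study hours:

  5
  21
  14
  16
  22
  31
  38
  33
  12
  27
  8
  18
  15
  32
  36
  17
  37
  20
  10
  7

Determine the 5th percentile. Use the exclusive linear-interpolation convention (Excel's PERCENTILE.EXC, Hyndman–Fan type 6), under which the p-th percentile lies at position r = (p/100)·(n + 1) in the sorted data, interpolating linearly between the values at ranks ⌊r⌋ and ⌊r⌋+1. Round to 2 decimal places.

Sorted: 5, 7, 8, 10, 12, 14, 15, 16, 17, 18, 20, 21, 22, 27, 31, 32, 33, 36, 37, 38.
n = 20.
r = (5/100)·(20 + 1) = 1.05.
Rank 1 is 5 and rank 2 is 7.
Interpolate: 5 + 0.05·(7 − 5) = 5 + 0.05·2 = 5.1.

5.10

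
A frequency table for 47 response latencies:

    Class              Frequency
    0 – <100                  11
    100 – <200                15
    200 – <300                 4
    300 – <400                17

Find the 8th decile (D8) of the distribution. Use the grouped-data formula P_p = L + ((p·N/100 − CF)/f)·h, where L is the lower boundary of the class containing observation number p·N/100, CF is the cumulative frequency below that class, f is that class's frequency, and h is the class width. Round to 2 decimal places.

N = 47; target position k = 80/100 · 47 = 37.6.
Cumulative frequencies: 11, 26, 30, 47.
Observation 37.6 falls in the class 300 – <400.
L = 300, CF = 30, f = 17, h = 100.
P80 = 300 + ((37.6 − 30)/17)·100 = 300 + 44.7059 = 344.706.

344.71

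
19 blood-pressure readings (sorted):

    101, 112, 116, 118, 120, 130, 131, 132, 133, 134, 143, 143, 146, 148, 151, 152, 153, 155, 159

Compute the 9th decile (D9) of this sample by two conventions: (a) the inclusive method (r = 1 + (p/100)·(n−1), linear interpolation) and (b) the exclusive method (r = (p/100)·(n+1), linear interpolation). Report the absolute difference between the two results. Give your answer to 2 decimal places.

1.60

n = 19.
(a) r = 17.2; between ranks 17 (153) and 18 (155): 153.4.
(b) r = 18 → value at rank 18 = 155.
|153.4 − 155| = 1.6.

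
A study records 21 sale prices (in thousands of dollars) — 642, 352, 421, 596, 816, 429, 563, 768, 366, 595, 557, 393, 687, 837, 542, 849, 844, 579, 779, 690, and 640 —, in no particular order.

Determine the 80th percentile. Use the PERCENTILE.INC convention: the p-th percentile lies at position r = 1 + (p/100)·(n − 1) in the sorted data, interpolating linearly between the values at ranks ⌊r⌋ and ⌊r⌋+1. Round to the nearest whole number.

Sorted: 352, 366, 393, 421, 429, 542, 557, 563, 579, 595, 596, 640, 642, 687, 690, 768, 779, 816, 837, 844, 849.
n = 21.
r = 1 + (80/100)·(21 − 1) = 1 + 16 = 17.
r is an integer, so P80 is the value at rank 17: 779.

779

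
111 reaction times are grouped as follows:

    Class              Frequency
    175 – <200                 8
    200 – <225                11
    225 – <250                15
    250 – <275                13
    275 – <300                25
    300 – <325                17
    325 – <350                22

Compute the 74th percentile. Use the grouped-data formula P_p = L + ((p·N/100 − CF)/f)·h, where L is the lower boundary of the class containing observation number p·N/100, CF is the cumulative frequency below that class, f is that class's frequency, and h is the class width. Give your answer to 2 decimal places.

N = 111; target position k = 74/100 · 111 = 82.14.
Cumulative frequencies: 8, 19, 34, 47, 72, 89, 111.
Observation 82.14 falls in the class 300 – <325.
L = 300, CF = 72, f = 17, h = 25.
P74 = 300 + ((82.14 − 72)/17)·25 = 300 + 14.9118 = 314.912.

314.91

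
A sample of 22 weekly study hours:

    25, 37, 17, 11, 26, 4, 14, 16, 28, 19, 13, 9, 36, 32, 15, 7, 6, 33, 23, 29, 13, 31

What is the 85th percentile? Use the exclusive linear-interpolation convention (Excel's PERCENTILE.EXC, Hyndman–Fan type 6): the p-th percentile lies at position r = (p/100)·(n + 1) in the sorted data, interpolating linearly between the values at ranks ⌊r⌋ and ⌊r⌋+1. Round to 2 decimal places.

32.55

Sorted: 4, 6, 7, 9, 11, 13, 13, 14, 15, 16, 17, 19, 23, 25, 26, 28, 29, 31, 32, 33, 36, 37.
n = 22.
r = (85/100)·(22 + 1) = 19.55.
Rank 19 is 32 and rank 20 is 33.
Interpolate: 32 + 0.55·(33 − 32) = 32 + 0.55·1 = 32.55.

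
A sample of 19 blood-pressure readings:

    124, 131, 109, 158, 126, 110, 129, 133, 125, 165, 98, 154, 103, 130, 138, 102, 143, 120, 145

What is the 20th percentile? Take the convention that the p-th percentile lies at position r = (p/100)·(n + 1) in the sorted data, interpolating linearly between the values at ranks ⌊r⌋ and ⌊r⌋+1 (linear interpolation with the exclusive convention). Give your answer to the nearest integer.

Sorted: 98, 102, 103, 109, 110, 120, 124, 125, 126, 129, 130, 131, 133, 138, 143, 145, 154, 158, 165.
n = 19.
r = (20/100)·(19 + 1) = 4.
r is an integer, so P20 is the value at rank 4: 109.

109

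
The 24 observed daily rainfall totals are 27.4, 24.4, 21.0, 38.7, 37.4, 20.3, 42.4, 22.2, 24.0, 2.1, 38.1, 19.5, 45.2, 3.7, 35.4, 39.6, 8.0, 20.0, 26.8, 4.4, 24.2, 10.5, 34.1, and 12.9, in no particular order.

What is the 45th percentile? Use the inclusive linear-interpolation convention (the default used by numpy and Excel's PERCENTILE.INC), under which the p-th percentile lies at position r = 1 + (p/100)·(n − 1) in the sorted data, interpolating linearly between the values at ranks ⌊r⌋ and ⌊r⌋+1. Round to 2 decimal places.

Sorted: 2.1, 3.7, 4.4, 8.0, 10.5, 12.9, 19.5, 20.0, 20.3, 21.0, 22.2, 24.0, 24.2, 24.4, 26.8, 27.4, 34.1, 35.4, 37.4, 38.1, 38.7, 39.6, 42.4, 45.2.
n = 24.
r = 1 + (45/100)·(24 − 1) = 1 + 10.35 = 11.35.
Rank 11 is 22.2 and rank 12 is 24.0.
Interpolate: 22.2 + 0.35·(24.0 − 22.2) = 22.2 + 0.35·1.8 = 22.83.

22.83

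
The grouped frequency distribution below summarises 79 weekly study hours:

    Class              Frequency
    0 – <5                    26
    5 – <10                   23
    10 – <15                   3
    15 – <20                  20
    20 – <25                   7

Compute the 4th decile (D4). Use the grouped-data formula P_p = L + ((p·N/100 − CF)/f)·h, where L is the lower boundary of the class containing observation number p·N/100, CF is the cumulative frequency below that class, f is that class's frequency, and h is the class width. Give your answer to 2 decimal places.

6.22

N = 79; target position k = 40/100 · 79 = 31.6.
Cumulative frequencies: 26, 49, 52, 72, 79.
Observation 31.6 falls in the class 5 – <10.
L = 5, CF = 26, f = 23, h = 5.
P40 = 5 + ((31.6 − 26)/23)·5 = 5 + 1.21739 = 6.21739.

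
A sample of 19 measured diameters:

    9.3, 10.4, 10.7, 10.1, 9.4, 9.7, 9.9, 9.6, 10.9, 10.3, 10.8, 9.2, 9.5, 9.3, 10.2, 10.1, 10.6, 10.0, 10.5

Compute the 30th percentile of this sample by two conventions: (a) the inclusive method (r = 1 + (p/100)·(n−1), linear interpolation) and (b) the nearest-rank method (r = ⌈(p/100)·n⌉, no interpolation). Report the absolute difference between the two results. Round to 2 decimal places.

Sorted: 9.2, 9.3, 9.3, 9.4, 9.5, 9.6, 9.7, 9.9, 10.0, 10.1, 10.1, 10.2, 10.3, 10.4, 10.5, 10.6, 10.7, 10.8, 10.9.
n = 19.
(a) r = 6.4; between ranks 6 (9.6) and 7 (9.7): 9.64.
(b) the nearest-rank method: rank 6 → 9.6.
|9.64 − 9.6| = 0.04.

0.04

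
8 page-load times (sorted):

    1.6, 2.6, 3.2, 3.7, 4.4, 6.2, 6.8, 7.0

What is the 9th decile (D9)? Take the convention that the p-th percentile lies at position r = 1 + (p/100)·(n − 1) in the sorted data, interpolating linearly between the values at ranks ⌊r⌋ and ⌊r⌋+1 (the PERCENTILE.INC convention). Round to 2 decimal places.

n = 8.
r = 1 + (90/100)·(8 − 1) = 1 + 6.3 = 7.3.
Rank 7 is 6.8 and rank 8 is 7.0.
Interpolate: 6.8 + 0.3·(7.0 − 6.8) = 6.8 + 0.3·0.2 = 6.86.

6.86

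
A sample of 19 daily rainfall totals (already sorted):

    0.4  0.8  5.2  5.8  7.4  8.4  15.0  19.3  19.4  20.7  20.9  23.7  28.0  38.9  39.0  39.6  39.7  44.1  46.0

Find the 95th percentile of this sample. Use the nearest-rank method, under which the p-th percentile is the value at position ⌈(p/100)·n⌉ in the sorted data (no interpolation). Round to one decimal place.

n = 19.
Position = ⌈95/100 · 19⌉ = ⌈18.05⌉ = 19.
The value at rank 19 is 46.0.

46.0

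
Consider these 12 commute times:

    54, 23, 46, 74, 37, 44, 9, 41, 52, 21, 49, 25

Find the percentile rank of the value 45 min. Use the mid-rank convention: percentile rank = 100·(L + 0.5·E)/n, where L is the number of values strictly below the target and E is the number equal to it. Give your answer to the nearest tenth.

58.3

Sorted: 9, 21, 23, 25, 37, 41, 44, 46, 49, 52, 54, 74.
Count below 45: L = 7; count equal: E = 0; n = 12.
Percentile rank = 100·(7 + 0.5·0)/12 = 100·7/12 = 58.33.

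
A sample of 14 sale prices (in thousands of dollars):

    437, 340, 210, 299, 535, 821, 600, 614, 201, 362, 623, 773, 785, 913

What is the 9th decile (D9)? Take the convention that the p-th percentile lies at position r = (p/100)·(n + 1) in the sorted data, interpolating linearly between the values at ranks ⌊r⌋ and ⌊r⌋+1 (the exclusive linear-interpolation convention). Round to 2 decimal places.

867.00

Sorted: 201, 210, 299, 340, 362, 437, 535, 600, 614, 623, 773, 785, 821, 913.
n = 14.
r = (90/100)·(14 + 1) = 13.5.
Rank 13 is 821 and rank 14 is 913.
Interpolate: 821 + 0.5·(913 − 821) = 821 + 0.5·92 = 867.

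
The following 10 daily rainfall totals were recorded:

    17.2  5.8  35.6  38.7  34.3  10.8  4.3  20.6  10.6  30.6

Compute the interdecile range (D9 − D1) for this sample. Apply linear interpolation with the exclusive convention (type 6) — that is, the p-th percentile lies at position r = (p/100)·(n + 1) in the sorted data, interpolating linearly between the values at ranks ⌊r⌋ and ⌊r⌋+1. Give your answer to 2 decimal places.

33.94

Sorted: 4.3, 5.8, 10.6, 10.8, 17.2, 20.6, 30.6, 34.3, 35.6, 38.7.
n = 10.
P10: r = 1.1; ranks 1–2 are 4.3, 5.8; interpolating gives 4.45.
P90: r = 9.9; ranks 9–10 are 35.6, 38.7; interpolating gives 38.39.
Difference: 38.39 − 4.45 = 33.94.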